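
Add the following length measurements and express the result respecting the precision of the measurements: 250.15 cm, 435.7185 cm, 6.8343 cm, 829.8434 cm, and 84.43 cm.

250.15 cm + 435.7185 cm + 6.8343 cm + 829.8434 cm + 84.43 cm = 1606.9762 cm.
Addition/subtraction keeps the fewest decimal places: 250.15 → 2 decimal places, 435.7185 → 4 decimal places, 6.8343 → 4 decimal places, 829.8434 → 4 decimal places, 84.43 → 2 decimal places; limit is 2.
Rounded to 2 decimal places: 1606.98 cm.

1606.98 cm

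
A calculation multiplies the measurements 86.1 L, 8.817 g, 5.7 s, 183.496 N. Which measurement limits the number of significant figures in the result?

5.7 s

86.1 L → 3 s.f.; 8.817 g → 4 s.f.; 5.7 s → 2 s.f.; 183.496 N → 6 s.f.
The fewest is 2 significant figures, from 5.7 s.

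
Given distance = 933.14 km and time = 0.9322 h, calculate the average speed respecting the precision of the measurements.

1001 km/h

average speed = 933.14 km ÷ 0.9322 h = 1001.0083673… km/h.
933.14 has 5 significant figures; 0.9322 has 4.
Division/multiplication keeps the fewest: 4 significant figures.
Rounded: 1001 km/h.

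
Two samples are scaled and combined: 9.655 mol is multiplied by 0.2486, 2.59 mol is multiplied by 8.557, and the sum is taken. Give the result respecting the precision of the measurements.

9.655 × 0.2486 = 2.400233 → 2.400 mol (4 s.f., last digit at the 10^-3 place).
2.59 × 8.557 = 22.16263 → 22.2 mol (3 s.f., last digit at the 10^-1 place).
Sum: 24.562863 mol; keep the coarser place, 10^-1.
Result: 24.6 mol.

24.6 mol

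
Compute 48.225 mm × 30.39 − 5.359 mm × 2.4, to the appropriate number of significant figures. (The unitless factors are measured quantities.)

1453 mm

48.225 × 30.39 = 1465.55775 → 1466 mm (4 s.f., last digit at the 10^0 place).
5.359 × 2.4 = 12.8616 → 13 mm (2 s.f., last digit at the 10^0 place).
Difference: 1452.69615 mm; keep the coarser place, 10^0.
Result: 1453 mm.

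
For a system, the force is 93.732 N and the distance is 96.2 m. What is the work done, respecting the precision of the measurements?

9.02 × 10^3 J

work done = 93.732 N × 96.2 m = 9017.0184 J.
93.732 has 5 significant figures; 96.2 has 3.
Division/multiplication keeps the fewest: 3 significant figures.
Rounded: 9.02 × 10^3 J.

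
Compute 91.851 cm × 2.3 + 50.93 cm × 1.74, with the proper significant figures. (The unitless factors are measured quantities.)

3.0 × 10² cm

91.851 × 2.3 = 211.2573 → 2.1 × 10² cm (2 s.f., last digit at the 10^1 place).
50.93 × 1.74 = 88.6182 → 88.6 cm (3 s.f., last digit at the 10^-1 place).
Sum: 299.8755 cm; keep the coarser place, 10^1.
Result: 3.0 × 10² cm.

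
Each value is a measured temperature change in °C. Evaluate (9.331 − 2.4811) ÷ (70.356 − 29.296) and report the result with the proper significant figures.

9.331 − 2.4811 = 6.8499, limited to 3 d.p. → 4 s.f.; 70.356 − 29.296 = 41.060, limited to 3 d.p. → 5 s.f.
Carrying full precision, 6.8499 ÷ 41.060 = 0.166826595226…; keep min(4, 5) = 4 s.f.
Rounded to 4 significant figures: 0.1668.

0.1668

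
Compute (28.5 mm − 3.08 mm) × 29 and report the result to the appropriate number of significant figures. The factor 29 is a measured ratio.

28.5 mm − 3.08 mm = 25.42 mm; the difference is limited to 1 decimal place (3 s.f.).
Carrying full precision, 25.42 × 29 = 737.18 mm; 29 has 2 s.f., so the result keeps min(3, 2) = 2 s.f.
Rounded to 2 significant figures: 7.4 × 10^2 mm.

7.4 × 10^2 mm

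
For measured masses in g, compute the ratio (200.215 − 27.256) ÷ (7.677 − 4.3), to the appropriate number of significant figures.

51

200.215 − 27.256 = 172.959, limited to 3 d.p. → 6 s.f.; 7.677 − 4.3 = 3.377, limited to 1 d.p. → 2 s.f.
Carrying full precision, 172.959 ÷ 3.377 = 51.2167604383…; keep min(6, 2) = 2 s.f.
Rounded to 2 significant figures: 51.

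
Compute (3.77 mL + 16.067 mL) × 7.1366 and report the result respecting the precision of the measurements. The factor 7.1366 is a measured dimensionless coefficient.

141.6 mL

3.77 mL + 16.067 mL = 19.837 mL; the sum is limited to 2 decimal places (4 s.f.).
Carrying full precision, 19.837 × 7.1366 = 141.5687342 mL; 7.1366 has 5 s.f., so the result keeps min(4, 5) = 4 s.f.
Rounded to 4 significant figures: 141.6 mL.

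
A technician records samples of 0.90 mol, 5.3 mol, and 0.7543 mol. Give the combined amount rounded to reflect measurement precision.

7.0 mol

0.90 mol + 5.3 mol + 0.7543 mol = 6.9543 mol.
Addition/subtraction keeps the fewest decimal places: 0.90 → 2 decimal places, 5.3 → 1 decimal place, 0.7543 → 4 decimal places; limit is 1.
Rounded to 1 decimal place: 7.0 mol.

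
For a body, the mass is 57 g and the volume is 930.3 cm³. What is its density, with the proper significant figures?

0.061 g/cm³

density = 57 g ÷ 930.3 cm³ = 0.0612705578846… g/cm³.
57 has 2 significant figures; 930.3 has 4.
Division/multiplication keeps the fewest: 2 significant figures.
Rounded: 0.061 g/cm³.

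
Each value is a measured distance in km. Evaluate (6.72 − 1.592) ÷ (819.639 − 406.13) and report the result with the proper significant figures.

0.0124

6.72 − 1.592 = 5.128, limited to 2 d.p. → 3 s.f.; 819.639 − 406.13 = 413.509, limited to 2 d.p. → 5 s.f.
Carrying full precision, 5.128 ÷ 413.509 = 0.0124011811109…; keep min(3, 5) = 3 s.f.
Rounded to 3 significant figures: 0.0124.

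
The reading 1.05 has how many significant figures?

1.05: zeros between nonzero digits are significant.

3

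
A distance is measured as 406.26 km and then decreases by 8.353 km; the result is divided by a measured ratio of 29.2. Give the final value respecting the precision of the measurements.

406.26 km − 8.353 km = 397.907 km; the difference is limited to 2 decimal places (5 s.f.).
Carrying full precision, 397.907 ÷ 29.2 = 13.6269520548… km; 29.2 has 3 s.f., so the result keeps min(5, 3) = 3 s.f.
Rounded to 3 significant figures: 13.6 km.

13.6 km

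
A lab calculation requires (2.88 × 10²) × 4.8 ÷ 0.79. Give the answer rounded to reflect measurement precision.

1.7 × 10³

(2.88 × 10²) × 4.8 ÷ 0.79 = 1749.87341772…
Multiplication/division keeps the fewest significant figures: 2.88 × 10² → 3 s.f., 4.8 → 2 s.f., 0.79 → 2 s.f.; limit is 2.
Rounded to 2 significant figures: 1.7 × 10³.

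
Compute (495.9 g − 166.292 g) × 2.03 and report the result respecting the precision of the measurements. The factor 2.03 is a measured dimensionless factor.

495.9 g − 166.292 g = 329.608 g; the difference is limited to 1 decimal place (4 s.f.).
Carrying full precision, 329.608 × 2.03 = 669.10424 g; 2.03 has 3 s.f., so the result keeps min(4, 3) = 3 s.f.
Rounded to 3 significant figures: 669 g.

669 g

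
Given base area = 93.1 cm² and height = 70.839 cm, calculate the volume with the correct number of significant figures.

6.60 × 10^3 cm³

volume = 93.1 cm² × 70.839 cm = 6595.1109 cm³.
93.1 has 3 significant figures; 70.839 has 5.
Division/multiplication keeps the fewest: 3 significant figures.
Rounded: 6.60 × 10^3 cm³.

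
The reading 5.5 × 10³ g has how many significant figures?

5.5 × 10³: in scientific notation every digit of the coefficient is significant.

2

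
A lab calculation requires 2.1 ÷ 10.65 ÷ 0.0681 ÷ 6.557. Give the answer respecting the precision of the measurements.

0.44

2.1 ÷ 10.65 ÷ 0.0681 ÷ 6.557 = 0.441588130454…
Multiplication/division keeps the fewest significant figures: 2.1 → 2 s.f., 10.65 → 4 s.f., 0.0681 → 3 s.f., 6.557 → 4 s.f.; limit is 2.
Rounded to 2 significant figures: 0.44.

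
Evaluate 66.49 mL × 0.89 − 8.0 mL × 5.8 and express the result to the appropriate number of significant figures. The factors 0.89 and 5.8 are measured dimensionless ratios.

13 mL

66.49 × 0.89 = 59.1761 → 59 mL (2 s.f., last digit at the 10^0 place).
8.0 × 5.8 = 46.4 → 46 mL (2 s.f., last digit at the 10^0 place).
Difference: 12.7761 mL; keep the coarser place, 10^0.
Result: 13 mL.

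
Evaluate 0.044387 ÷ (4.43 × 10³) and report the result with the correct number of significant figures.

1.00 × 10⁻⁵

0.044387 ÷ (4.43 × 10³) = 0.0000100196388262…
Multiplication/division keeps the fewest significant figures: 0.044387 → 5 s.f., 4.43 × 10³ → 3 s.f.; limit is 3.
Rounded to 3 significant figures: 1.00 × 10⁻⁵.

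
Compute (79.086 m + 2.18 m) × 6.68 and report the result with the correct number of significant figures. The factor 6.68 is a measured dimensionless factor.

543 m

79.086 m + 2.18 m = 81.266 m; the sum is limited to 2 decimal places (4 s.f.).
Carrying full precision, 81.266 × 6.68 = 542.85688 m; 6.68 has 3 s.f., so the result keeps min(4, 3) = 3 s.f.
Rounded to 3 significant figures: 543 m.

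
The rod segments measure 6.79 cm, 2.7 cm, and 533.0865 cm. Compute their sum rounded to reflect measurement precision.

6.79 cm + 2.7 cm + 533.0865 cm = 542.5765 cm.
Addition/subtraction keeps the fewest decimal places: 6.79 → 2 decimal places, 2.7 → 1 decimal place, 533.0865 → 4 decimal places; limit is 1.
Rounded to 1 decimal place: 542.6 cm.

542.6 cm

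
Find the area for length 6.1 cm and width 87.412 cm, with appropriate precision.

area = 6.1 cm × 87.412 cm = 533.2132 cm².
6.1 has 2 significant figures; 87.412 has 5.
Division/multiplication keeps the fewest: 2 significant figures.
Rounded: 5.3 × 10² cm².

5.3 × 10² cm²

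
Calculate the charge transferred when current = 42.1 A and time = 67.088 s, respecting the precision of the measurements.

charge transferred = 42.1 A × 67.088 s = 2824.4048 C.
42.1 has 3 significant figures; 67.088 has 5.
Division/multiplication keeps the fewest: 3 significant figures.
Rounded: 2.82 × 10³ C.

2.82 × 10³ C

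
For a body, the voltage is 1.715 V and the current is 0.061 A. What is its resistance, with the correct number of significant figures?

resistance = 1.715 V ÷ 0.061 A = 28.1147540984… Ω.
1.715 has 4 significant figures; 0.061 has 2.
Division/multiplication keeps the fewest: 2 significant figures.
Rounded: 28 Ω.

28 Ω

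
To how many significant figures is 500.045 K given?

6

500.045: zeros between nonzero digits are significant.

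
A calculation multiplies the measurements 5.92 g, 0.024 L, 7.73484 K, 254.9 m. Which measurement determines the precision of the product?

0.024 L

5.92 g → 3 s.f.; 0.024 L → 2 s.f.; 7.73484 K → 6 s.f.; 254.9 m → 4 s.f.
The fewest is 2 significant figures, from 0.024 L.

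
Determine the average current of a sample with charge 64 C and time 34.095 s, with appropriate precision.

average current = 64 C ÷ 34.095 s = 1.87710808036… A.
64 has 2 significant figures; 34.095 has 5.
Division/multiplication keeps the fewest: 2 significant figures.
Rounded: 1.9 A.

1.9 A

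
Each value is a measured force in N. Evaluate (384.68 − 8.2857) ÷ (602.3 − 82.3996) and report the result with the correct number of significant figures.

384.68 − 8.2857 = 376.3943, limited to 2 d.p. → 5 s.f.; 602.3 − 82.3996 = 519.9004, limited to 1 d.p. → 4 s.f.
Carrying full precision, 376.3943 ÷ 519.9004 = 0.723973861147…; keep min(5, 4) = 4 s.f.
Rounded to 4 significant figures: 0.7240.

0.7240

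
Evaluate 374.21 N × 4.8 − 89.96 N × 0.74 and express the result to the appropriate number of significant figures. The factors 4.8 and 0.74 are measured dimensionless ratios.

374.21 × 4.8 = 1796.208 → 1.8 × 10³ N (2 s.f., last digit at the 10^2 place).
89.96 × 0.74 = 66.5704 → 67 N (2 s.f., last digit at the 10^0 place).
Difference: 1729.6376 N; keep the coarser place, 10^2.
Result: 1.7 × 10³ N.

1.7 × 10³ N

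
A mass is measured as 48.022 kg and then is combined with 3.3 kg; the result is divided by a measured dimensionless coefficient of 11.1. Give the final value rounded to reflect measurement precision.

4.62 kg

48.022 kg + 3.3 kg = 51.322 kg; the sum is limited to 1 decimal place (3 s.f.).
Carrying full precision, 51.322 ÷ 11.1 = 4.6236036036… kg; 11.1 has 3 s.f., so the result keeps min(3, 3) = 3 s.f.
Rounded to 3 significant figures: 4.62 kg.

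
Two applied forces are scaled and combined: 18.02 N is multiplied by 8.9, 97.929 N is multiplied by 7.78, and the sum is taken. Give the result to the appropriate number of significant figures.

18.02 × 8.9 = 160.378 → 1.6 × 10² N (2 s.f., last digit at the 10^1 place).
97.929 × 7.78 = 761.88762 → 762 N (3 s.f., last digit at the 10^0 place).
Sum: 922.26562 N; keep the coarser place, 10^1.
Result: 9.2 × 10² N.

9.2 × 10² N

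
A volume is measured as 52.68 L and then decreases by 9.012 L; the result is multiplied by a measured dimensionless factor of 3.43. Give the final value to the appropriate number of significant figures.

1.50 × 10^2 L

52.68 L − 9.012 L = 43.668 L; the difference is limited to 2 decimal places (4 s.f.).
Carrying full precision, 43.668 × 3.43 = 149.78124 L; 3.43 has 3 s.f., so the result keeps min(4, 3) = 3 s.f.
Rounded to 3 significant figures: 1.50 × 10^2 L.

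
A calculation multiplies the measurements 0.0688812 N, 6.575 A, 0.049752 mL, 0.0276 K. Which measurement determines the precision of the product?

0.0688812 N → 6 s.f.; 6.575 A → 4 s.f.; 0.049752 mL → 5 s.f.; 0.0276 K → 3 s.f.
The fewest is 3 significant figures, from 0.0276 K.

0.0276 K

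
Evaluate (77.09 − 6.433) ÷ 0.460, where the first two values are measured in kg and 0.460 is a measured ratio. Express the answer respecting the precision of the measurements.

154 kg

77.09 kg − 6.433 kg = 70.657 kg; the difference is limited to 2 decimal places (4 s.f.).
Carrying full precision, 70.657 ÷ 0.460 = 153.602173913… kg; 0.460 has 3 s.f., so the result keeps min(4, 3) = 3 s.f.
Rounded to 3 significant figures: 154 kg.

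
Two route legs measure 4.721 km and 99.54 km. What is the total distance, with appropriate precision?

104.26 km

4.721 km + 99.54 km = 104.261 km.
Addition/subtraction keeps the fewest decimal places: 4.721 → 3 decimal places, 99.54 → 2 decimal places; limit is 2.
Rounded to 2 decimal places: 104.26 km.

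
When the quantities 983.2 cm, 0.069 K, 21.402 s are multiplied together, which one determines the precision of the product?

0.069 K

983.2 cm → 4 s.f.; 0.069 K → 2 s.f.; 21.402 s → 5 s.f.
The fewest is 2 significant figures, from 0.069 K.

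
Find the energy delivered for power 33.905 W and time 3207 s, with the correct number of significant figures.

1.087 × 10^5 J

energy delivered = 33.905 W × 3207 s = 108733.335 J.
33.905 has 5 significant figures; 3207 has 4.
Division/multiplication keeps the fewest: 4 significant figures.
Rounded: 1.087 × 10^5 J.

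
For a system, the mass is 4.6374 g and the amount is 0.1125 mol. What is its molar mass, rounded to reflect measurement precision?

41.22 g/mol

molar mass = 4.6374 g ÷ 0.1125 mol = 41.2213333333… g/mol.
4.6374 has 5 significant figures; 0.1125 has 4.
Division/multiplication keeps the fewest: 4 significant figures.
Rounded: 41.22 g/mol.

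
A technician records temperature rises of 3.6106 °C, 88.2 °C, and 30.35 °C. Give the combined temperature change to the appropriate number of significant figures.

122.2 °C

3.6106 °C + 88.2 °C + 30.35 °C = 122.1606 °C.
Addition/subtraction keeps the fewest decimal places: 3.6106 → 4 decimal places, 88.2 → 1 decimal place, 30.35 → 2 decimal places; limit is 1.
Rounded to 1 decimal place: 122.2 °C.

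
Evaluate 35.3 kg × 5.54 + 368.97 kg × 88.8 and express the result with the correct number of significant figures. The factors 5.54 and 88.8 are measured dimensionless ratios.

35.3 × 5.54 = 195.562 → 196 kg (3 s.f., last digit at the 10^0 place).
368.97 × 88.8 = 32764.536 → 3.28 × 10^4 kg (3 s.f., last digit at the 10^2 place).
Sum: 32960.098 kg; keep the coarser place, 10^2.
Result: 3.30 × 10^4 kg.

3.30 × 10^4 kg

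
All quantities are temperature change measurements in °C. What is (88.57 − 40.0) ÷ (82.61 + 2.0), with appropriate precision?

5.74 × 10⁻¹

88.57 − 40.0 = 48.57, limited to 1 d.p. → 3 s.f.; 82.61 + 2.0 = 84.61, limited to 1 d.p. → 3 s.f.
Carrying full precision, 48.57 ÷ 84.61 = 0.574045621085…; keep min(3, 3) = 3 s.f.
Rounded to 3 significant figures: 5.74 × 10⁻¹.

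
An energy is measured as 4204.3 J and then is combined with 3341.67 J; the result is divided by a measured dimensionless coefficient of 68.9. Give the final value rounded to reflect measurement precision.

4204.3 J + 3341.67 J = 7545.97 J; the sum is limited to 1 decimal place (5 s.f.).
Carrying full precision, 7545.97 ÷ 68.9 = 109.520609579… J; 68.9 has 3 s.f., so the result keeps min(5, 3) = 3 s.f.
Rounded to 3 significant figures: 1.10 × 10^2 J.

1.10 × 10^2 J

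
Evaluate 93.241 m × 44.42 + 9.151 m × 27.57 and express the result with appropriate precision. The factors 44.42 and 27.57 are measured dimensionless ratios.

93.241 × 44.42 = 4141.76522 → 4142 m (4 s.f., last digit at the 10^0 place).
9.151 × 27.57 = 252.29307 → 252.3 m (4 s.f., last digit at the 10^-1 place).
Sum: 4394.05829 m; keep the coarser place, 10^0.
Result: 4394 m.

4394 m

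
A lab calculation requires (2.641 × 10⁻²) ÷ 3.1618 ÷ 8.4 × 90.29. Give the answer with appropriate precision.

0.090

(2.641 × 10⁻²) ÷ 3.1618 ÷ 8.4 × 90.29 = 0.089783053806…
Multiplication/division keeps the fewest significant figures: 2.641 × 10⁻² → 4 s.f., 3.1618 → 5 s.f., 8.4 → 2 s.f., 90.29 → 4 s.f.; limit is 2.
Rounded to 2 significant figures: 0.090.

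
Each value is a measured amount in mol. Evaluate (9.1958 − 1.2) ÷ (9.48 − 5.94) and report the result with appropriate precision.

2.3

9.1958 − 1.2 = 7.9958, limited to 1 d.p. → 2 s.f.; 9.48 − 5.94 = 3.54, limited to 2 d.p. → 3 s.f.
Carrying full precision, 7.9958 ÷ 3.54 = 2.25870056497…; keep min(2, 3) = 2 s.f.
Rounded to 2 significant figures: 2.3.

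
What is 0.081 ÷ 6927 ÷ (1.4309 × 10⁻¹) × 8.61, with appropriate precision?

7.0 × 10⁻⁴

0.081 ÷ 6927 ÷ (1.4309 × 10⁻¹) × 8.61 = 0.000703612747428…
Multiplication/division keeps the fewest significant figures: 0.081 → 2 s.f., 6927 → 4 s.f., 1.4309 × 10⁻¹ → 5 s.f., 8.61 → 3 s.f.; limit is 2.
Rounded to 2 significant figures: 7.0 × 10⁻⁴.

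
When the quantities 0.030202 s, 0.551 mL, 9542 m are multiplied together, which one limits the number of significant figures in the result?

0.551 mL

0.030202 s → 5 s.f.; 0.551 mL → 3 s.f.; 9542 m → 4 s.f.
The fewest is 3 significant figures, from 0.551 mL.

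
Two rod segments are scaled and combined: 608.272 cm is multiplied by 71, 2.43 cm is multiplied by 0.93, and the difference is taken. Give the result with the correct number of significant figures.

4.3 × 10^4 cm

608.272 × 71 = 43187.312 → 4.3 × 10^4 cm (2 s.f., last digit at the 10^3 place).
2.43 × 0.93 = 2.2599 → 2.3 cm (2 s.f., last digit at the 10^-1 place).
Difference: 43185.0521 cm; keep the coarser place, 10^3.
Result: 4.3 × 10^4 cm.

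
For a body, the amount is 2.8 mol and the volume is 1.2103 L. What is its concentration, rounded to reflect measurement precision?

2.3 mol/L

concentration = 2.8 mol ÷ 1.2103 L = 2.31347599769… mol/L.
2.8 has 2 significant figures; 1.2103 has 5.
Division/multiplication keeps the fewest: 2 significant figures.
Rounded: 2.3 mol/L.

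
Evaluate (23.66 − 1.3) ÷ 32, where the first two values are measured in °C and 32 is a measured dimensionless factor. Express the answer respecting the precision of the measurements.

0.70 °C

23.66 °C − 1.3 °C = 22.36 °C; the difference is limited to 1 decimal place (3 s.f.).
Carrying full precision, 22.36 ÷ 32 = 0.69875 °C; 32 has 2 s.f., so the result keeps min(3, 2) = 2 s.f.
Rounded to 2 significant figures: 0.70 °C.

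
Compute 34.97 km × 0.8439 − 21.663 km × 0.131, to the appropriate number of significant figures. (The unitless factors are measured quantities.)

26.67 km

34.97 × 0.8439 = 29.511183 → 29.51 km (4 s.f., last digit at the 10^-2 place).
21.663 × 0.131 = 2.837853 → 2.84 km (3 s.f., last digit at the 10^-2 place).
Difference: 26.67333 km; keep the coarser place, 10^-2.
Result: 26.67 km.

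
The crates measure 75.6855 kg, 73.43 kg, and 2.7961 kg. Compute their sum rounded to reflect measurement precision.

151.91 kg

75.6855 kg + 73.43 kg + 2.7961 kg = 151.9116 kg.
Addition/subtraction keeps the fewest decimal places: 75.6855 → 4 decimal places, 73.43 → 2 decimal places, 2.7961 → 4 decimal places; limit is 2.
Rounded to 2 decimal places: 151.91 kg.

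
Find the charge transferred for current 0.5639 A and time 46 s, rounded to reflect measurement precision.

26 C

charge transferred = 0.5639 A × 46 s = 25.9394 C.
0.5639 has 4 significant figures; 46 has 2.
Division/multiplication keeps the fewest: 2 significant figures.
Rounded: 26 C.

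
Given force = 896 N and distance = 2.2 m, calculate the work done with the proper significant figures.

2.0 × 10^3 J

work done = 896 N × 2.2 m = 1971.2 J.
896 has 3 significant figures; 2.2 has 2.
Division/multiplication keeps the fewest: 2 significant figures.
Rounded: 2.0 × 10^3 J.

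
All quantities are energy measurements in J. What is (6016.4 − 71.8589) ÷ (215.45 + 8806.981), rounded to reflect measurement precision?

6016.4 − 71.8589 = 5944.5411, limited to 1 d.p. → 5 s.f.; 215.45 + 8806.981 = 9022.431, limited to 2 d.p. → 6 s.f.
Carrying full precision, 5944.5411 ÷ 9022.431 = 0.658862461791…; keep min(5, 6) = 5 s.f.
Rounded to 5 significant figures: 0.65886.

0.65886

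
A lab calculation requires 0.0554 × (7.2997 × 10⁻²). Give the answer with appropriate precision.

0.0554 × (7.2997 × 10⁻²) = 0.0040440338
Multiplication/division keeps the fewest significant figures: 0.0554 → 3 s.f., 7.2997 × 10⁻² → 5 s.f.; limit is 3.
Rounded to 3 significant figures: 0.00404.

0.00404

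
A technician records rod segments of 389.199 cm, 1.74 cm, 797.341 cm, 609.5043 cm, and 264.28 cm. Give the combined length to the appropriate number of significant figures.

2062.06 cm

389.199 cm + 1.74 cm + 797.341 cm + 609.5043 cm + 264.28 cm = 2062.0643 cm.
Addition/subtraction keeps the fewest decimal places: 389.199 → 3 decimal places, 1.74 → 2 decimal places, 797.341 → 3 decimal places, 609.5043 → 4 decimal places, 264.28 → 2 decimal places; limit is 2.
Rounded to 2 decimal places: 2062.06 cm.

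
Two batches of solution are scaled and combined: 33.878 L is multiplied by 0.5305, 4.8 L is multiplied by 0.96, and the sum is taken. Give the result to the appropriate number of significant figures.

33.878 × 0.5305 = 17.972279 → 17.97 L (4 s.f., last digit at the 10^-2 place).
4.8 × 0.96 = 4.608 → 4.6 L (2 s.f., last digit at the 10^-1 place).
Sum: 22.580279 L; keep the coarser place, 10^-1.
Result: 22.6 L.

22.6 L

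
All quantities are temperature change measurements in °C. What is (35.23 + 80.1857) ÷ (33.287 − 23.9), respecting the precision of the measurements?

12

35.23 + 80.1857 = 115.4157, limited to 2 d.p. → 5 s.f.; 33.287 − 23.9 = 9.387, limited to 1 d.p. → 2 s.f.
Carrying full precision, 115.4157 ÷ 9.387 = 12.2952700543…; keep min(5, 2) = 2 s.f.
Rounded to 2 significant figures: 12.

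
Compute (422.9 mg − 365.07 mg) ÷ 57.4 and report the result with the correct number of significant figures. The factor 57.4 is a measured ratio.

1.01 mg

422.9 mg − 365.07 mg = 57.83 mg; the difference is limited to 1 decimal place (3 s.f.).
Carrying full precision, 57.83 ÷ 57.4 = 1.0074912892… mg; 57.4 has 3 s.f., so the result keeps min(3, 3) = 3 s.f.
Rounded to 3 significant figures: 1.01 mg.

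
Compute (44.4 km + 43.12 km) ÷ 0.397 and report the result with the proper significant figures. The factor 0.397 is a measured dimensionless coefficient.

44.4 km + 43.12 km = 87.52 km; the sum is limited to 1 decimal place (3 s.f.).
Carrying full precision, 87.52 ÷ 0.397 = 220.453400504… km; 0.397 has 3 s.f., so the result keeps min(3, 3) = 3 s.f.
Rounded to 3 significant figures: 2.20 × 10² km.

2.20 × 10² km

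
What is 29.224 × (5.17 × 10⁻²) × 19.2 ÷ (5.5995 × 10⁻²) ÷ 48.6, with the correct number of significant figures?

29.224 × (5.17 × 10⁻²) × 19.2 ÷ (5.5995 × 10⁻²) ÷ 48.6 = 10.6597228368…
Multiplication/division keeps the fewest significant figures: 29.224 → 5 s.f., 5.17 × 10⁻² → 3 s.f., 19.2 → 3 s.f., 5.5995 × 10⁻² → 5 s.f., 48.6 → 3 s.f.; limit is 3.
Rounded to 3 significant figures: 10.7.

10.7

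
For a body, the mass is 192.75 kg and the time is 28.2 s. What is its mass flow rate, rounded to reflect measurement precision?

mass flow rate = 192.75 kg ÷ 28.2 s = 6.83510638298… kg/s.
192.75 has 5 significant figures; 28.2 has 3.
Division/multiplication keeps the fewest: 3 significant figures.
Rounded: 6.84 kg/s.

6.84 kg/s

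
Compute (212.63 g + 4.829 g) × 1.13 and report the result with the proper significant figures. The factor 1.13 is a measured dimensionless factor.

212.63 g + 4.829 g = 217.459 g; the sum is limited to 2 decimal places (5 s.f.).
Carrying full precision, 217.459 × 1.13 = 245.72867 g; 1.13 has 3 s.f., so the result keeps min(5, 3) = 3 s.f.
Rounded to 3 significant figures: 2.46 × 10^2 g.

2.46 × 10^2 g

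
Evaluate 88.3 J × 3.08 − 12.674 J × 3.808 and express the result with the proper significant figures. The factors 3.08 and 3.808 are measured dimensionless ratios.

224 J

88.3 × 3.08 = 271.964 → 272 J (3 s.f., last digit at the 10^0 place).
12.674 × 3.808 = 48.262592 → 48.26 J (4 s.f., last digit at the 10^-2 place).
Difference: 223.701408 J; keep the coarser place, 10^0.
Result: 224 J.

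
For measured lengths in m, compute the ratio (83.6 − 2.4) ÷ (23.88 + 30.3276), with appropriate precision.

1.50

83.6 − 2.4 = 81.2, limited to 1 d.p. → 3 s.f.; 23.88 + 30.3276 = 54.2076, limited to 2 d.p. → 4 s.f.
Carrying full precision, 81.2 ÷ 54.2076 = 1.49794493761…; keep min(3, 4) = 3 s.f.
Rounded to 3 significant figures: 1.50.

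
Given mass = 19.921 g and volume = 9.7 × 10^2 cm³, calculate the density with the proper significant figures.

0.021 g/cm³

density = 19.921 g ÷ 9.7 × 10^2 cm³ = 0.0205371134021… g/cm³.
19.921 has 5 significant figures; 9.7 × 10^2 has 2.
Division/multiplication keeps the fewest: 2 significant figures.
Rounded: 0.021 g/cm³.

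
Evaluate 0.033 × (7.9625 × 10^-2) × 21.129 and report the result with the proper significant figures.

0.033 × (7.9625 × 10^-2) × 21.129 = 0.055519088625
Multiplication/division keeps the fewest significant figures: 0.033 → 2 s.f., 7.9625 × 10^-2 → 5 s.f., 21.129 → 5 s.f.; limit is 2.
Rounded to 2 significant figures: 0.056.

0.056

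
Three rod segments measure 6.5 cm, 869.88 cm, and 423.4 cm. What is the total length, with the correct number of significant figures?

1299.8 cm

6.5 cm + 869.88 cm + 423.4 cm = 1299.78 cm.
Addition/subtraction keeps the fewest decimal places: 6.5 → 1 decimal place, 869.88 → 2 decimal places, 423.4 → 1 decimal place; limit is 1.
Rounded to 1 decimal place: 1299.8 cm.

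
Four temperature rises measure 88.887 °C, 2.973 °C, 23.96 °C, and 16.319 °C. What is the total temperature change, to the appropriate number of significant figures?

132.14 °C

88.887 °C + 2.973 °C + 23.96 °C + 16.319 °C = 132.139 °C.
Addition/subtraction keeps the fewest decimal places: 88.887 → 3 decimal places, 2.973 → 3 decimal places, 23.96 → 2 decimal places, 16.319 → 3 decimal places; limit is 2.
Rounded to 2 decimal places: 132.14 °C.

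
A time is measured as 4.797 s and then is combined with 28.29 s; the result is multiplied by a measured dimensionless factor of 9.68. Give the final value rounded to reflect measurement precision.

3.20 × 10^2 s

4.797 s + 28.29 s = 33.087 s; the sum is limited to 2 decimal places (4 s.f.).
Carrying full precision, 33.087 × 9.68 = 320.28216 s; 9.68 has 3 s.f., so the result keeps min(4, 3) = 3 s.f.
Rounded to 3 significant figures: 3.20 × 10^2 s.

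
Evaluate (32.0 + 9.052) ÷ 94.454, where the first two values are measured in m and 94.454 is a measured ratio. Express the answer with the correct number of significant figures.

32.0 m + 9.052 m = 41.052 m; the sum is limited to 1 decimal place (3 s.f.).
Carrying full precision, 41.052 ÷ 94.454 = 0.434624261545… m; 94.454 has 5 s.f., so the result keeps min(3, 5) = 3 s.f.
Rounded to 3 significant figures: 0.435 m.

0.435 m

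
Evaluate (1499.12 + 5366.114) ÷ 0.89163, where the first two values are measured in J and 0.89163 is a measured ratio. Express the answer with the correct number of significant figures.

1499.12 J + 5366.114 J = 6865.234 J; the sum is limited to 2 decimal places (6 s.f.).
Carrying full precision, 6865.234 ÷ 0.89163 = 7699.64447136… J; 0.89163 has 5 s.f., so the result keeps min(6, 5) = 5 s.f.
Rounded to 5 significant figures: 7699.6 J.

7699.6 J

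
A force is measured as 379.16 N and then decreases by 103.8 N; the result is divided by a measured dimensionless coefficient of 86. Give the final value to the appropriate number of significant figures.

379.16 N − 103.8 N = 275.36 N; the difference is limited to 1 decimal place (4 s.f.).
Carrying full precision, 275.36 ÷ 86 = 3.20186046512… N; 86 has 2 s.f., so the result keeps min(4, 2) = 2 s.f.
Rounded to 2 significant figures: 3.2 N.

3.2 N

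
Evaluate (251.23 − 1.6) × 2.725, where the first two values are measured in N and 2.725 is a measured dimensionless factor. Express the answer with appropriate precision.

251.23 N − 1.6 N = 249.63 N; the difference is limited to 1 decimal place (4 s.f.).
Carrying full precision, 249.63 × 2.725 = 680.24175 N; 2.725 has 4 s.f., so the result keeps min(4, 4) = 4 s.f.
Rounded to 4 significant figures: 680.2 N.

680.2 N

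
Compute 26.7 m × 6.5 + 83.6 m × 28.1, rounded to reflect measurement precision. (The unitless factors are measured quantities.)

26.7 × 6.5 = 173.55 → 1.7 × 10^2 m (2 s.f., last digit at the 10^1 place).
83.6 × 28.1 = 2349.16 → 2.35 × 10^3 m (3 s.f., last digit at the 10^1 place).
Sum: 2522.71 m; keep the coarser place, 10^1.
Result: 2.52 × 10^3 m.

2.52 × 10^3 m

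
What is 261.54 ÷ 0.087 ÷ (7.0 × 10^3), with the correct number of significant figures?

0.43

261.54 ÷ 0.087 ÷ (7.0 × 10^3) = 0.429458128079…
Multiplication/division keeps the fewest significant figures: 261.54 → 5 s.f., 0.087 → 2 s.f., 7.0 × 10^3 → 2 s.f.; limit is 2.
Rounded to 2 significant figures: 0.43.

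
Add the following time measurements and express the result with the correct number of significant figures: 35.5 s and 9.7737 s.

35.5 s + 9.7737 s = 45.2737 s.
Addition/subtraction keeps the fewest decimal places: 35.5 → 1 decimal place, 9.7737 → 4 decimal places; limit is 1.
Rounded to 1 decimal place: 45.3 s.

45.3 s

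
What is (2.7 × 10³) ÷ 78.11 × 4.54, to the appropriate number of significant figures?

1.6 × 10²

(2.7 × 10³) ÷ 78.11 × 4.54 = 156.932531046…
Multiplication/division keeps the fewest significant figures: 2.7 × 10³ → 2 s.f., 78.11 → 4 s.f., 4.54 → 3 s.f.; limit is 2.
Rounded to 2 significant figures: 1.6 × 10².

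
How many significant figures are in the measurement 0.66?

0.66: leading zeros are not significant.

2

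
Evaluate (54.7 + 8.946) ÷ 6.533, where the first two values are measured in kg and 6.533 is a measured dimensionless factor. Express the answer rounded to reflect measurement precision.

54.7 kg + 8.946 kg = 63.646 kg; the sum is limited to 1 decimal place (3 s.f.).
Carrying full precision, 63.646 ÷ 6.533 = 9.74223174652… kg; 6.533 has 4 s.f., so the result keeps min(3, 4) = 3 s.f.
Rounded to 3 significant figures: 9.74 kg.

9.74 kg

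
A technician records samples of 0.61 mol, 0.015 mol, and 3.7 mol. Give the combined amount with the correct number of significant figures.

4.3 mol

0.61 mol + 0.015 mol + 3.7 mol = 4.325 mol.
Addition/subtraction keeps the fewest decimal places: 0.61 → 2 decimal places, 0.015 → 3 decimal places, 3.7 → 1 decimal place; limit is 1.
Rounded to 1 decimal place: 4.3 mol.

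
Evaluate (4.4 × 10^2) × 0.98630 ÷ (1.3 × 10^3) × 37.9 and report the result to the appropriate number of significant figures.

(4.4 × 10^2) × 0.98630 ÷ (1.3 × 10^3) × 37.9 = 12.6519529231…
Multiplication/division keeps the fewest significant figures: 4.4 × 10^2 → 2 s.f., 0.98630 → 5 s.f., 1.3 × 10^3 → 2 s.f., 37.9 → 3 s.f.; limit is 2.
Rounded to 2 significant figures: 13.

13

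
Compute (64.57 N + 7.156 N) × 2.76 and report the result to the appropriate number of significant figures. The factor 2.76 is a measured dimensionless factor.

64.57 N + 7.156 N = 71.726 N; the sum is limited to 2 decimal places (4 s.f.).
Carrying full precision, 71.726 × 2.76 = 197.96376 N; 2.76 has 3 s.f., so the result keeps min(4, 3) = 3 s.f.
Rounded to 3 significant figures: 198 N.

198 N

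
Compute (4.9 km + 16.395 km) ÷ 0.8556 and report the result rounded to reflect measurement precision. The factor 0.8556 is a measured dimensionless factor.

4.9 km + 16.395 km = 21.295 km; the sum is limited to 1 decimal place (3 s.f.).
Carrying full precision, 21.295 ÷ 0.8556 = 24.8889668069… km; 0.8556 has 4 s.f., so the result keeps min(3, 4) = 3 s.f.
Rounded to 3 significant figures: 24.9 km.

24.9 km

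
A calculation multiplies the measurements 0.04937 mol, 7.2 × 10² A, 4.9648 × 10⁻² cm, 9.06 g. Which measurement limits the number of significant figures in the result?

0.04937 mol → 4 s.f.; 7.2 × 10² A → 2 s.f.; 4.9648 × 10⁻² cm → 5 s.f.; 9.06 g → 3 s.f.
The fewest is 2 significant figures, from 7.2 × 10² A.

7.2 × 10² A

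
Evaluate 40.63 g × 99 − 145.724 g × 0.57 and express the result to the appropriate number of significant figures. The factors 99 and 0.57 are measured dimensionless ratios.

40.63 × 99 = 4022.37 → 4.0 × 10^3 g (2 s.f., last digit at the 10^2 place).
145.724 × 0.57 = 83.06268 → 83 g (2 s.f., last digit at the 10^0 place).
Difference: 3939.30732 g; keep the coarser place, 10^2.
Result: 3.9 × 10^3 g.

3.9 × 10^3 g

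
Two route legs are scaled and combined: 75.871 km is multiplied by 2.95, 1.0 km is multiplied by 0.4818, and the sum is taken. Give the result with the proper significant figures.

75.871 × 2.95 = 223.81945 → 224 km (3 s.f., last digit at the 10^0 place).
1.0 × 0.4818 = 0.4818 → 0.48 km (2 s.f., last digit at the 10^-2 place).
Sum: 224.30125 km; keep the coarser place, 10^0.
Result: 224 km.

224 km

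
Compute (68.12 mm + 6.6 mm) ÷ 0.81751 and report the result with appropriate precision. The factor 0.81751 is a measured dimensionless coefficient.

68.12 mm + 6.6 mm = 74.72 mm; the sum is limited to 1 decimal place (3 s.f.).
Carrying full precision, 74.72 ÷ 0.81751 = 91.3994935842… mm; 0.81751 has 5 s.f., so the result keeps min(3, 5) = 3 s.f.
Rounded to 3 significant figures: 91.4 mm.

91.4 mm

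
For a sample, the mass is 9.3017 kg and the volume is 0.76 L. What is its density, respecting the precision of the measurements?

12 kg/L

density = 9.3017 kg ÷ 0.76 L = 12.2390789474… kg/L.
9.3017 has 5 significant figures; 0.76 has 2.
Division/multiplication keeps the fewest: 2 significant figures.
Rounded: 12 kg/L.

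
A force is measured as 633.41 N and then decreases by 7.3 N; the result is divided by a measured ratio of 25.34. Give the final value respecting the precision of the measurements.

24.71 N

633.41 N − 7.3 N = 626.11 N; the difference is limited to 1 decimal place (4 s.f.).
Carrying full precision, 626.11 ÷ 25.34 = 24.7083662194… N; 25.34 has 4 s.f., so the result keeps min(4, 4) = 4 s.f.
Rounded to 4 significant figures: 24.71 N.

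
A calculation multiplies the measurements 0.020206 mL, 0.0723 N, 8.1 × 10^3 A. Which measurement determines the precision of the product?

8.1 × 10^3 A

0.020206 mL → 5 s.f.; 0.0723 N → 3 s.f.; 8.1 × 10^3 A → 2 s.f.
The fewest is 2 significant figures, from 8.1 × 10^3 A.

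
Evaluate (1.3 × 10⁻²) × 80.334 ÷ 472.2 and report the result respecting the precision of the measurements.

(1.3 × 10⁻²) × 80.334 ÷ 472.2 = 0.00221165184244…
Multiplication/division keeps the fewest significant figures: 1.3 × 10⁻² → 2 s.f., 80.334 → 5 s.f., 472.2 → 4 s.f.; limit is 2.
Rounded to 2 significant figures: 0.0022.

0.0022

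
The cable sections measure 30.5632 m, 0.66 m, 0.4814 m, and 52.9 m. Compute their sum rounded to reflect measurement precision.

30.5632 m + 0.66 m + 0.4814 m + 52.9 m = 84.6046 m.
Addition/subtraction keeps the fewest decimal places: 30.5632 → 4 decimal places, 0.66 → 2 decimal places, 0.4814 → 4 decimal places, 52.9 → 1 decimal place; limit is 1.
Rounded to 1 decimal place: 84.6 m.

84.6 m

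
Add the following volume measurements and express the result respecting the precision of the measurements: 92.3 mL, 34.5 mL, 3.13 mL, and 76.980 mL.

92.3 mL + 34.5 mL + 3.13 mL + 76.980 mL = 206.910 mL.
Addition/subtraction keeps the fewest decimal places: 92.3 → 1 decimal place, 34.5 → 1 decimal place, 3.13 → 2 decimal places, 76.980 → 3 decimal places; limit is 1.
Rounded to 1 decimal place: 2.069 × 10^2 mL.

2.069 × 10^2 mL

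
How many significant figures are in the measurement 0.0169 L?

3

0.0169: leading zeros are not significant.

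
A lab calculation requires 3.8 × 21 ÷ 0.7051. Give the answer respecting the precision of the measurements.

1.1 × 10^2

3.8 × 21 ÷ 0.7051 = 113.175436108…
Multiplication/division keeps the fewest significant figures: 3.8 → 2 s.f., 21 → 2 s.f., 0.7051 → 4 s.f.; limit is 2.
Rounded to 2 significant figures: 1.1 × 10^2.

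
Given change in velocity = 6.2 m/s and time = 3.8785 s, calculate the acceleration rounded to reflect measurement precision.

1.6 m/s²

acceleration = 6.2 m/s ÷ 3.8785 s = 1.59855614284… m/s².
6.2 has 2 significant figures; 3.8785 has 5.
Division/multiplication keeps the fewest: 2 significant figures.
Rounded: 1.6 m/s².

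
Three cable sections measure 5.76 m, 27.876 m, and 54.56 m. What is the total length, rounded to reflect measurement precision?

5.76 m + 27.876 m + 54.56 m = 88.196 m.
Addition/subtraction keeps the fewest decimal places: 5.76 → 2 decimal places, 27.876 → 3 decimal places, 54.56 → 2 decimal places; limit is 2.
Rounded to 2 decimal places: 88.20 m.

88.20 m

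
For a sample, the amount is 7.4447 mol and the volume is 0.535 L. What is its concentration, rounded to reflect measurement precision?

13.9 mol/L

concentration = 7.4447 mol ÷ 0.535 L = 13.9153271028… mol/L.
7.4447 has 5 significant figures; 0.535 has 3.
Division/multiplication keeps the fewest: 3 significant figures.
Rounded: 13.9 mol/L.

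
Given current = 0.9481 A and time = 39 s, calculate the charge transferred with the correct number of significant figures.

37 C

charge transferred = 0.9481 A × 39 s = 36.9759 C.
0.9481 has 4 significant figures; 39 has 2.
Division/multiplication keeps the fewest: 2 significant figures.
Rounded: 37 C.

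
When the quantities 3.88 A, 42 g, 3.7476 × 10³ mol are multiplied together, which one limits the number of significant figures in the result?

3.88 A → 3 s.f.; 42 g → 2 s.f.; 3.7476 × 10³ mol → 5 s.f.
The fewest is 2 significant figures, from 42 g.

42 g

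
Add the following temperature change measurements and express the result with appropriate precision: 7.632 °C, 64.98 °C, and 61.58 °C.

134.19 °C

7.632 °C + 64.98 °C + 61.58 °C = 134.192 °C.
Addition/subtraction keeps the fewest decimal places: 7.632 → 3 decimal places, 64.98 → 2 decimal places, 61.58 → 2 decimal places; limit is 2.
Rounded to 2 decimal places: 134.19 °C.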